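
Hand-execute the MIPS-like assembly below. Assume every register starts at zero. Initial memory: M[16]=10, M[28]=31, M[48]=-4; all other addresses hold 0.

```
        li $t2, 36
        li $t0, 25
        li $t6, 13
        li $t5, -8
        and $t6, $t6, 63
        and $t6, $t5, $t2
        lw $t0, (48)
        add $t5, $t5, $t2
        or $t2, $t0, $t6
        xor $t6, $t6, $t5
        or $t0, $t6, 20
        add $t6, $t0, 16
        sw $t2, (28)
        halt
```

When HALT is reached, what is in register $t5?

$t2=36
$t0=25
$t6=13
$t5=-8
$t6=13&63=13
$t6=(-8)&36=32
$t0=M[48]=-4
$t5=(-8)+36=28
$t2=(-4)|32=-4
$t6=32^28=60
$t0=60|20=60
$t6=60+16=76
sw $t2, (28) → M[28]=-4
halt.

28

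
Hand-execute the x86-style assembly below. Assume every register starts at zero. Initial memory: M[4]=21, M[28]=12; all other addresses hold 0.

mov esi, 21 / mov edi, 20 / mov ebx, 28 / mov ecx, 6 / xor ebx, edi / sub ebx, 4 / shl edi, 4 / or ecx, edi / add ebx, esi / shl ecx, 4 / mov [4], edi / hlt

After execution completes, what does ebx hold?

25

after mov esi, 21: esi=21
after mov edi, 20: edi=20
after mov ebx, 28: ebx=28
after mov ecx, 6: ecx=6
after xor ebx, edi: ebx=28^20=8
after sub ebx, 4: ebx=8-4=4
after shl edi, 4: edi=20<<4=320
after or ecx, edi: ecx=6|320=326
after add ebx, esi: ebx=4+21=25
after shl ecx, 4: ecx=326<<4=5216
mov [4], edi → M[4]=320
halt.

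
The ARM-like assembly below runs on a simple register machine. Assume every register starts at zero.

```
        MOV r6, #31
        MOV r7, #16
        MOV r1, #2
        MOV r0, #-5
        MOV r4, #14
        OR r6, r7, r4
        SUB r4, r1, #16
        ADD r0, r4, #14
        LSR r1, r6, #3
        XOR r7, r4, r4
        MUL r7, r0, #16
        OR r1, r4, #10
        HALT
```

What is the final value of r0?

after MOV r6, #31: r6=31
after MOV r7, #16: r7=16
after MOV r1, #2: r1=2
after MOV r0, #-5: r0=-5
after MOV r4, #14: r4=14
after OR r6, r7, r4: r6=16|14=30
after SUB r4, r1, #16: r4=2-16=-14
after ADD r0, r4, #14: r0=(-14)+14=0
after LSR r1, r6, #3: r1=30>>3=3
after XOR r7, r4, r4: r7=(-14)^(-14)=0
after MUL r7, r0, #16: r7=0*16=0
after OR r1, r4, #10: r1=(-14)|10=-6
halt.

0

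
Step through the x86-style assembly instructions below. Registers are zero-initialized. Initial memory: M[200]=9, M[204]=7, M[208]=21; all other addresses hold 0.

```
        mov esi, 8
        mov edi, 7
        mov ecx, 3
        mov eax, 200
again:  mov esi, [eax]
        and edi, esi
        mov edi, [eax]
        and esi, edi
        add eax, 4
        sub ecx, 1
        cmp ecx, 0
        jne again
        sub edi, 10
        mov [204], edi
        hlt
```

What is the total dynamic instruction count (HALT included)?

esi=8
edi=7
ecx=3
eax=200
esi=M[200]=9
edi=7&9=1
edi=M[200]=9
esi=9&9=9
eax=200+4=204
ecx=3-1=2
cmp ecx, 0  (cmp 2,0)
jne again: taken
esi=M[204]=7
edi=9&7=1
edi=M[204]=7
esi=7&7=7
eax=204+4=208
ecx=2-1=1
cmp ecx, 0  (cmp 1,0)
jne again: taken
esi=M[208]=21
edi=7&21=5
edi=M[208]=21
esi=21&21=21
eax=208+4=212
ecx=1-1=0
cmp ecx, 0  (cmp 0,0)
jne again: not taken
edi=21-10=11
mov [204], edi → M[204]=11
halt.
Total executed instructions: 31.

31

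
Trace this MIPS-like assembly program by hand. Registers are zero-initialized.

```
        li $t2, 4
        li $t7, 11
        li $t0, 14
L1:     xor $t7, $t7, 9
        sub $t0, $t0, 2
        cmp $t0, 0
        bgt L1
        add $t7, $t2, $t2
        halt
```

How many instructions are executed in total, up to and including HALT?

33

after li $t2, 4: $t2=4
after li $t7, 11: $t7=11
after li $t0, 14: $t0=14
after xor $t7, $t7, 9: $t7=11^9=2
after sub $t0, $t0, 2: $t0=14-2=12
cmp $t0, 0  (cmp 12,0)
bgt L1: taken
after xor $t7, $t7, 9: $t7=2^9=11
after sub $t0, $t0, 2: $t0=12-2=10
cmp $t0, 0  (cmp 10,0)
bgt L1: taken
after xor $t7, $t7, 9: $t7=11^9=2
after sub $t0, $t0, 2: $t0=10-2=8
cmp $t0, 0  (cmp 8,0)
bgt L1: taken
after xor $t7, $t7, 9: $t7=2^9=11
after sub $t0, $t0, 2: $t0=8-2=6
cmp $t0, 0  (cmp 6,0)
bgt L1: taken
after xor $t7, $t7, 9: $t7=11^9=2
after sub $t0, $t0, 2: $t0=6-2=4
cmp $t0, 0  (cmp 4,0)
bgt L1: taken
after xor $t7, $t7, 9: $t7=2^9=11
after sub $t0, $t0, 2: $t0=4-2=2
cmp $t0, 0  (cmp 2,0)
bgt L1: taken
after xor $t7, $t7, 9: $t7=11^9=2
after sub $t0, $t0, 2: $t0=2-2=0
cmp $t0, 0  (cmp 0,0)
bgt L1: not taken
after add $t7, $t2, $t2: $t7=4+4=8
halt.
Total executed instructions: 33.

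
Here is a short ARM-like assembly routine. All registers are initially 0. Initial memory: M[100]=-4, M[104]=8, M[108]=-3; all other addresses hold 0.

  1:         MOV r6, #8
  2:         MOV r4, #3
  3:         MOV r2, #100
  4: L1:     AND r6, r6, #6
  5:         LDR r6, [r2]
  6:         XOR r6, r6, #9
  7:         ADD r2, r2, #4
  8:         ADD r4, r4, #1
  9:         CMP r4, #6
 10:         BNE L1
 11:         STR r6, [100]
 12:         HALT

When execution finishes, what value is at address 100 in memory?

after MOV r6, #8: r6=8
after MOV r4, #3: r4=3
after MOV r2, #100: r2=100
after AND r6, r6, #6: r6=8&6=0
after LDR r6, [r2]: r6=M[100]=-4
after XOR r6, r6, #9: r6=(-4)^9=-11
after ADD r2, r2, #4: r2=100+4=104
after ADD r4, r4, #1: r4=3+1=4
CMP r4, #6  (cmp 4,6)
BNE L1: taken
after AND r6, r6, #6: r6=(-11)&6=4
after LDR r6, [r2]: r6=M[104]=8
after XOR r6, r6, #9: r6=8^9=1
after ADD r2, r2, #4: r2=104+4=108
after ADD r4, r4, #1: r4=4+1=5
CMP r4, #6  (cmp 5,6)
BNE L1: taken
after AND r6, r6, #6: r6=1&6=0
after LDR r6, [r2]: r6=M[108]=-3
after XOR r6, r6, #9: r6=(-3)^9=-12
after ADD r2, r2, #4: r2=108+4=112
after ADD r4, r4, #1: r4=5+1=6
CMP r4, #6  (cmp 6,6)
BNE L1: not taken
STR r6, [100] → M[100]=-12
halt.

-12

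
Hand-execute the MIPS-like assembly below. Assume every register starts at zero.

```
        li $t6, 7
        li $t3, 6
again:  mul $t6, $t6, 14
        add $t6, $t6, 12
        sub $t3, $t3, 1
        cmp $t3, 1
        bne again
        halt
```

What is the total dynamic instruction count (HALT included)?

28

li $t6, 7 → $t6=7
li $t3, 6 → $t3=6
mul $t6, $t6, 14 → $t6=7*14=98
add $t6, $t6, 12 → $t6=98+12=110
sub $t3, $t3, 1 → $t3=6-1=5
cmp $t3, 1  (cmp 5,1)
bne again: taken
mul $t6, $t6, 14 → $t6=110*14=1540
add $t6, $t6, 12 → $t6=1540+12=1552
sub $t3, $t3, 1 → $t3=5-1=4
cmp $t3, 1  (cmp 4,1)
bne again: taken
mul $t6, $t6, 14 → $t6=1552*14=21728
add $t6, $t6, 12 → $t6=21728+12=21740
sub $t3, $t3, 1 → $t3=4-1=3
cmp $t3, 1  (cmp 3,1)
bne again: taken
mul $t6, $t6, 14 → $t6=21740*14=304360
add $t6, $t6, 12 → $t6=304360+12=304372
sub $t3, $t3, 1 → $t3=3-1=2
cmp $t3, 1  (cmp 2,1)
bne again: taken
mul $t6, $t6, 14 → $t6=304372*14=4261208
add $t6, $t6, 12 → $t6=4261208+12=4261220
sub $t3, $t3, 1 → $t3=2-1=1
cmp $t3, 1  (cmp 1,1)
bne again: not taken
halt.
Total executed instructions: 28.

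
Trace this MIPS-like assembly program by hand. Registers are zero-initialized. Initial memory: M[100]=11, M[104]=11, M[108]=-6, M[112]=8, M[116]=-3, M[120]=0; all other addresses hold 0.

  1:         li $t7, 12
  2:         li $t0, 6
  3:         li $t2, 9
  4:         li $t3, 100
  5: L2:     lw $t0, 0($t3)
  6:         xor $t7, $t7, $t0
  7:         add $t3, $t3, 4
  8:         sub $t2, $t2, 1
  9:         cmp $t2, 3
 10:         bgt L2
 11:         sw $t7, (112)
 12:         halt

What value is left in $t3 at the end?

$t7=12
$t0=6
$t2=9
$t3=100
$t0=M[100]=11
$t7=12^11=7
$t3=100+4=104
$t2=9-1=8
cmp $t2, 3  (cmp 8,3)
bgt L2: taken
$t0=M[104]=11
$t7=7^11=12
$t3=104+4=108
$t2=8-1=7
cmp $t2, 3  (cmp 7,3)
bgt L2: taken
$t0=M[108]=-6
$t7=12^(-6)=-10
$t3=108+4=112
$t2=7-1=6
cmp $t2, 3  (cmp 6,3)
bgt L2: taken
$t0=M[112]=8
$t7=(-10)^8=-2
$t3=112+4=116
$t2=6-1=5
cmp $t2, 3  (cmp 5,3)
bgt L2: taken
$t0=M[116]=-3
$t7=(-2)^(-3)=3
$t3=116+4=120
$t2=5-1=4
cmp $t2, 3  (cmp 4,3)
bgt L2: taken
$t0=M[120]=0
$t7=3^0=3
$t3=120+4=124
$t2=4-1=3
cmp $t2, 3  (cmp 3,3)
bgt L2: not taken
sw $t7, (112) → M[112]=3
halt.

124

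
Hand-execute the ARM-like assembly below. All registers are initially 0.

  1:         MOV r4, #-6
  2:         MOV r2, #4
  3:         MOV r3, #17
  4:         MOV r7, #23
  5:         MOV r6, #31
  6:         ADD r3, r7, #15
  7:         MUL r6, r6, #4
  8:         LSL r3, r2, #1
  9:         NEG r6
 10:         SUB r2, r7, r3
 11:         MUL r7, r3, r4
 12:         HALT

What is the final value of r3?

8

r4=-6
r2=4
r3=17
r7=23
r6=31
r3=23+15=38
r6=31*4=124
r3=4<<1=8
r6=-(124)=-124
r2=23-8=15
r7=8*(-6)=-48
halt.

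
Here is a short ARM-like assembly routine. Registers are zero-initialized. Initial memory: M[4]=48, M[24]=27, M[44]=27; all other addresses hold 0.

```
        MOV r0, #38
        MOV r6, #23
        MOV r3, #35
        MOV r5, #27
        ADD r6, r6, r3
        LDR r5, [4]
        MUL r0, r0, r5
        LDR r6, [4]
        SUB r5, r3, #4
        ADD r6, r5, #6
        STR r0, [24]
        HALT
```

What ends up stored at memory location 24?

1824

after MOV r0, #38: r0=38
after MOV r6, #23: r6=23
after MOV r3, #35: r3=35
after MOV r5, #27: r5=27
after ADD r6, r6, r3: r6=23+35=58
after LDR r5, [4]: r5=M[4]=48
after MUL r0, r0, r5: r0=38*48=1824
after LDR r6, [4]: r6=M[4]=48
after SUB r5, r3, #4: r5=35-4=31
after ADD r6, r5, #6: r6=31+6=37
STR r0, [24] → M[24]=1824
halt.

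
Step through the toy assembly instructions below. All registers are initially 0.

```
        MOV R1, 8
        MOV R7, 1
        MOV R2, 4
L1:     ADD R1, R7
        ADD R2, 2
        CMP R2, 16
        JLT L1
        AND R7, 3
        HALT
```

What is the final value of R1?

14

MOV R1, 8 → R1=8
MOV R7, 1 → R7=1
MOV R2, 4 → R2=4
ADD R1, R7 → R1=8+1=9
ADD R2, 2 → R2=4+2=6
CMP R2, 16  (cmp 6,16)
JLT L1: taken
ADD R1, R7 → R1=9+1=10
ADD R2, 2 → R2=6+2=8
CMP R2, 16  (cmp 8,16)
JLT L1: taken
ADD R1, R7 → R1=10+1=11
ADD R2, 2 → R2=8+2=10
CMP R2, 16  (cmp 10,16)
JLT L1: taken
ADD R1, R7 → R1=11+1=12
ADD R2, 2 → R2=10+2=12
CMP R2, 16  (cmp 12,16)
JLT L1: taken
ADD R1, R7 → R1=12+1=13
ADD R2, 2 → R2=12+2=14
CMP R2, 16  (cmp 14,16)
JLT L1: taken
ADD R1, R7 → R1=13+1=14
ADD R2, 2 → R2=14+2=16
CMP R2, 16  (cmp 16,16)
JLT L1: not taken
AND R7, 3 → R7=1&3=1
halt.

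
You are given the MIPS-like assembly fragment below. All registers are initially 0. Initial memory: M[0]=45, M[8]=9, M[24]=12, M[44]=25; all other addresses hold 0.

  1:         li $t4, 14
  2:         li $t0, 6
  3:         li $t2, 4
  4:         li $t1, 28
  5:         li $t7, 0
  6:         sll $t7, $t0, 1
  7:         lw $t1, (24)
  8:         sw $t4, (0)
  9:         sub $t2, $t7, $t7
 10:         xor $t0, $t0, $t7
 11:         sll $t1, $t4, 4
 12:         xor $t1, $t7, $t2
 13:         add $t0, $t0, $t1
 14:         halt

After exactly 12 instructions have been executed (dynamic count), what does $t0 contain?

10

$t4=14
$t0=6
$t2=4
$t1=28
$t7=0
$t7=6<<1=12
$t1=M[24]=12
sw $t4, (0) → M[0]=14
$t2=12-12=0
$t0=6^12=10
$t1=14<<4=224
$t1=12^0=12
After step 12: $t0 = 10.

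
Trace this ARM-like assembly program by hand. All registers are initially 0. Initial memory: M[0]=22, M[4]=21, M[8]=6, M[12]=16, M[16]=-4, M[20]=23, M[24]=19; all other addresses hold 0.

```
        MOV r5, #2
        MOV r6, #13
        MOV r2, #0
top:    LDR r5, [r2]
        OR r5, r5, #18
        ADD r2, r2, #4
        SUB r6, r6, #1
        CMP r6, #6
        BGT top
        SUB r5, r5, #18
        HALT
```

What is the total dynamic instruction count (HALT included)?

47

after MOV r5, #2: r5=2
after MOV r6, #13: r6=13
after MOV r2, #0: r2=0
after LDR r5, [r2]: r5=M[0]=22
after OR r5, r5, #18: r5=22|18=22
after ADD r2, r2, #4: r2=0+4=4
after SUB r6, r6, #1: r6=13-1=12
CMP r6, #6  (cmp 12,6)
BGT top: taken
after LDR r5, [r2]: r5=M[4]=21
after OR r5, r5, #18: r5=21|18=23
after ADD r2, r2, #4: r2=4+4=8
after SUB r6, r6, #1: r6=12-1=11
CMP r6, #6  (cmp 11,6)
BGT top: taken
after LDR r5, [r2]: r5=M[8]=6
after OR r5, r5, #18: r5=6|18=22
after ADD r2, r2, #4: r2=8+4=12
after SUB r6, r6, #1: r6=11-1=10
CMP r6, #6  (cmp 10,6)
BGT top: taken
after LDR r5, [r2]: r5=M[12]=16
after OR r5, r5, #18: r5=16|18=18
after ADD r2, r2, #4: r2=12+4=16
after SUB r6, r6, #1: r6=10-1=9
CMP r6, #6  (cmp 9,6)
BGT top: taken
after LDR r5, [r2]: r5=M[16]=-4
after OR r5, r5, #18: r5=(-4)|18=-2
after ADD r2, r2, #4: r2=16+4=20
after SUB r6, r6, #1: r6=9-1=8
CMP r6, #6  (cmp 8,6)
BGT top: taken
after LDR r5, [r2]: r5=M[20]=23
after OR r5, r5, #18: r5=23|18=23
after ADD r2, r2, #4: r2=20+4=24
after SUB r6, r6, #1: r6=8-1=7
CMP r6, #6  (cmp 7,6)
BGT top: taken
after LDR r5, [r2]: r5=M[24]=19
after OR r5, r5, #18: r5=19|18=19
after ADD r2, r2, #4: r2=24+4=28
after SUB r6, r6, #1: r6=7-1=6
CMP r6, #6  (cmp 6,6)
BGT top: not taken
after SUB r5, r5, #18: r5=19-18=1
halt.
Total executed instructions: 47.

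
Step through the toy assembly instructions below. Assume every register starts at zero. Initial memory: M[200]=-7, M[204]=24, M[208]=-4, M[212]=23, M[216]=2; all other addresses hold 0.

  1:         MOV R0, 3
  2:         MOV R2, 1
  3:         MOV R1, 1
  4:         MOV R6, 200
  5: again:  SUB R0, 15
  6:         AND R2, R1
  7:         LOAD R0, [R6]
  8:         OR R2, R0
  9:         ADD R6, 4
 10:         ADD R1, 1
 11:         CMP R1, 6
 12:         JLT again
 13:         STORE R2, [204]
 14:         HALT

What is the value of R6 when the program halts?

after MOV R0, 3: R0=3
after MOV R2, 1: R2=1
after MOV R1, 1: R1=1
after MOV R6, 200: R6=200
after SUB R0, 15: R0=3-15=-12
after AND R2, R1: R2=1&1=1
after LOAD R0, [R6]: R0=M[200]=-7
after OR R2, R0: R2=1|(-7)=-7
after ADD R6, 4: R6=200+4=204
after ADD R1, 1: R1=1+1=2
CMP R1, 6  (cmp 2,6)
JLT again: taken
after SUB R0, 15: R0=(-7)-15=-22
after AND R2, R1: R2=(-7)&2=0
after LOAD R0, [R6]: R0=M[204]=24
after OR R2, R0: R2=0|24=24
after ADD R6, 4: R6=204+4=208
after ADD R1, 1: R1=2+1=3
CMP R1, 6  (cmp 3,6)
JLT again: taken
after SUB R0, 15: R0=24-15=9
after AND R2, R1: R2=24&3=0
after LOAD R0, [R6]: R0=M[208]=-4
after OR R2, R0: R2=0|(-4)=-4
after ADD R6, 4: R6=208+4=212
after ADD R1, 1: R1=3+1=4
CMP R1, 6  (cmp 4,6)
JLT again: taken
after SUB R0, 15: R0=(-4)-15=-19
after AND R2, R1: R2=(-4)&4=4
after LOAD R0, [R6]: R0=M[212]=23
after OR R2, R0: R2=4|23=23
after ADD R6, 4: R6=212+4=216
after ADD R1, 1: R1=4+1=5
CMP R1, 6  (cmp 5,6)
JLT again: taken
after SUB R0, 15: R0=23-15=8
after AND R2, R1: R2=23&5=5
after LOAD R0, [R6]: R0=M[216]=2
after OR R2, R0: R2=5|2=7
after ADD R6, 4: R6=216+4=220
after ADD R1, 1: R1=5+1=6
CMP R1, 6  (cmp 6,6)
JLT again: not taken
STORE R2, [204] → M[204]=7
halt.

220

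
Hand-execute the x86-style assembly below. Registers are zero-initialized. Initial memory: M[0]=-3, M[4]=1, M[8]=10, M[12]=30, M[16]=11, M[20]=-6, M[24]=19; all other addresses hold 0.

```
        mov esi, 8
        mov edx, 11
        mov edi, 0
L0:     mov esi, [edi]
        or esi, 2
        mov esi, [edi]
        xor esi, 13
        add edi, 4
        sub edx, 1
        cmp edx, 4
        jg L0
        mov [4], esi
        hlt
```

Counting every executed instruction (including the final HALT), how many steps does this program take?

61

mov esi, 8 → esi=8
mov edx, 11 → edx=11
mov edi, 0 → edi=0
mov esi, [edi] → esi=M[0]=-3
or esi, 2 → esi=(-3)|2=-1
mov esi, [edi] → esi=M[0]=-3
xor esi, 13 → esi=(-3)^13=-16
add edi, 4 → edi=0+4=4
sub edx, 1 → edx=11-1=10
cmp edx, 4  (cmp 10,4)
jg L0: taken
mov esi, [edi] → esi=M[4]=1
or esi, 2 → esi=1|2=3
mov esi, [edi] → esi=M[4]=1
xor esi, 13 → esi=1^13=12
add edi, 4 → edi=4+4=8
sub edx, 1 → edx=10-1=9
cmp edx, 4  (cmp 9,4)
jg L0: taken
mov esi, [edi] → esi=M[8]=10
or esi, 2 → esi=10|2=10
mov esi, [edi] → esi=M[8]=10
xor esi, 13 → esi=10^13=7
add edi, 4 → edi=8+4=12
sub edx, 1 → edx=9-1=8
cmp edx, 4  (cmp 8,4)
jg L0: taken
mov esi, [edi] → esi=M[12]=30
or esi, 2 → esi=30|2=30
mov esi, [edi] → esi=M[12]=30
xor esi, 13 → esi=30^13=19
add edi, 4 → edi=12+4=16
sub edx, 1 → edx=8-1=7
cmp edx, 4  (cmp 7,4)
jg L0: taken
mov esi, [edi] → esi=M[16]=11
or esi, 2 → esi=11|2=11
mov esi, [edi] → esi=M[16]=11
xor esi, 13 → esi=11^13=6
add edi, 4 → edi=16+4=20
sub edx, 1 → edx=7-1=6
cmp edx, 4  (cmp 6,4)
jg L0: taken
mov esi, [edi] → esi=M[20]=-6
or esi, 2 → esi=(-6)|2=-6
mov esi, [edi] → esi=M[20]=-6
xor esi, 13 → esi=(-6)^13=-9
add edi, 4 → edi=20+4=24
sub edx, 1 → edx=6-1=5
cmp edx, 4  (cmp 5,4)
jg L0: taken
mov esi, [edi] → esi=M[24]=19
or esi, 2 → esi=19|2=19
mov esi, [edi] → esi=M[24]=19
xor esi, 13 → esi=19^13=30
add edi, 4 → edi=24+4=28
sub edx, 1 → edx=5-1=4
cmp edx, 4  (cmp 4,4)
jg L0: not taken
mov [4], esi → M[4]=30
halt.
Total executed instructions: 61.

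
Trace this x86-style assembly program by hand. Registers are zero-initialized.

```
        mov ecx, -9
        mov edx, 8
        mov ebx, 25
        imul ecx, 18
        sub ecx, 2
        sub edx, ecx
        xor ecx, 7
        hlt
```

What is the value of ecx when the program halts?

mov ecx, -9 → ecx=-9
mov edx, 8 → edx=8
mov ebx, 25 → ebx=25
imul ecx, 18 → ecx=(-9)*18=-162
sub ecx, 2 → ecx=(-162)-2=-164
sub edx, ecx → edx=8-(-164)=172
xor ecx, 7 → ecx=(-164)^7=-165
halt.

-165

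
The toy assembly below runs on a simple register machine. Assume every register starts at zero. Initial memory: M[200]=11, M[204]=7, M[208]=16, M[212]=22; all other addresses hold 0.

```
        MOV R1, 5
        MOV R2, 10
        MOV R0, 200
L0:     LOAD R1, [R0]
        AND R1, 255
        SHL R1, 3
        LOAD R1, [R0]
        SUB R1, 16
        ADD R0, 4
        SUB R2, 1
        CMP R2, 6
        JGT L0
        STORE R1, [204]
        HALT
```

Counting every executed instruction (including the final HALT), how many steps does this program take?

MOV R1, 5 → R1=5
MOV R2, 10 → R2=10
MOV R0, 200 → R0=200
LOAD R1, [R0] → R1=M[200]=11
AND R1, 255 → R1=11&255=11
SHL R1, 3 → R1=11<<3=88
LOAD R1, [R0] → R1=M[200]=11
SUB R1, 16 → R1=11-16=-5
ADD R0, 4 → R0=200+4=204
SUB R2, 1 → R2=10-1=9
CMP R2, 6  (cmp 9,6)
JGT L0: taken
LOAD R1, [R0] → R1=M[204]=7
AND R1, 255 → R1=7&255=7
SHL R1, 3 → R1=7<<3=56
LOAD R1, [R0] → R1=M[204]=7
SUB R1, 16 → R1=7-16=-9
ADD R0, 4 → R0=204+4=208
SUB R2, 1 → R2=9-1=8
CMP R2, 6  (cmp 8,6)
JGT L0: taken
LOAD R1, [R0] → R1=M[208]=16
AND R1, 255 → R1=16&255=16
SHL R1, 3 → R1=16<<3=128
LOAD R1, [R0] → R1=M[208]=16
SUB R1, 16 → R1=16-16=0
ADD R0, 4 → R0=208+4=212
SUB R2, 1 → R2=8-1=7
CMP R2, 6  (cmp 7,6)
JGT L0: taken
LOAD R1, [R0] → R1=M[212]=22
AND R1, 255 → R1=22&255=22
SHL R1, 3 → R1=22<<3=176
LOAD R1, [R0] → R1=M[212]=22
SUB R1, 16 → R1=22-16=6
ADD R0, 4 → R0=212+4=216
SUB R2, 1 → R2=7-1=6
CMP R2, 6  (cmp 6,6)
JGT L0: not taken
STORE R1, [204] → M[204]=6
halt.
Total executed instructions: 41.

41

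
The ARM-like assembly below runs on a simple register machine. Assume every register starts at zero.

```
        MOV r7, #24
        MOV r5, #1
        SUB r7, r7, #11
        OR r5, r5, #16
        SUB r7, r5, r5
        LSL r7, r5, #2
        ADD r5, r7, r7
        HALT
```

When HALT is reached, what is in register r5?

after MOV r7, #24: r7=24
after MOV r5, #1: r5=1
after SUB r7, r7, #11: r7=24-11=13
after OR r5, r5, #16: r5=1|16=17
after SUB r7, r5, r5: r7=17-17=0
after LSL r7, r5, #2: r7=17<<2=68
after ADD r5, r7, r7: r5=68+68=136
halt.

136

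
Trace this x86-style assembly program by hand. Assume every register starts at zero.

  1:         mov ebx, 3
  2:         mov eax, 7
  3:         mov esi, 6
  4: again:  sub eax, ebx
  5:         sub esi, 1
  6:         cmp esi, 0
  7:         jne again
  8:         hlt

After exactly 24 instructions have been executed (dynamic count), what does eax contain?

-11

after mov ebx, 3: ebx=3
after mov eax, 7: eax=7
after mov esi, 6: esi=6
after sub eax, ebx: eax=7-3=4
after sub esi, 1: esi=6-1=5
cmp esi, 0  (cmp 5,0)
jne again: taken
after sub eax, ebx: eax=4-3=1
after sub esi, 1: esi=5-1=4
cmp esi, 0  (cmp 4,0)
jne again: taken
after sub eax, ebx: eax=1-3=-2
after sub esi, 1: esi=4-1=3
cmp esi, 0  (cmp 3,0)
jne again: taken
after sub eax, ebx: eax=(-2)-3=-5
after sub esi, 1: esi=3-1=2
cmp esi, 0  (cmp 2,0)
jne again: taken
after sub eax, ebx: eax=(-5)-3=-8
after sub esi, 1: esi=2-1=1
cmp esi, 0  (cmp 1,0)
jne again: taken
after sub eax, ebx: eax=(-8)-3=-11
After step 24: eax = -11.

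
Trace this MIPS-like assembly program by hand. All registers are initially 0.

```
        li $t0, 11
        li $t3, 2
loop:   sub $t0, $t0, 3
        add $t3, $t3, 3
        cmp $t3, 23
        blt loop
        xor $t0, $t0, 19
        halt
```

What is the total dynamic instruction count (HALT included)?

$t0=11
$t3=2
$t0=11-3=8
$t3=2+3=5
cmp $t3, 23  (cmp 5,23)
blt loop: taken
$t0=8-3=5
$t3=5+3=8
cmp $t3, 23  (cmp 8,23)
blt loop: taken
$t0=5-3=2
$t3=8+3=11
cmp $t3, 23  (cmp 11,23)
blt loop: taken
$t0=2-3=-1
$t3=11+3=14
cmp $t3, 23  (cmp 14,23)
blt loop: taken
$t0=(-1)-3=-4
$t3=14+3=17
cmp $t3, 23  (cmp 17,23)
blt loop: taken
$t0=(-4)-3=-7
$t3=17+3=20
cmp $t3, 23  (cmp 20,23)
blt loop: taken
$t0=(-7)-3=-10
$t3=20+3=23
cmp $t3, 23  (cmp 23,23)
blt loop: not taken
$t0=(-10)^19=-27
halt.
Total executed instructions: 32.

32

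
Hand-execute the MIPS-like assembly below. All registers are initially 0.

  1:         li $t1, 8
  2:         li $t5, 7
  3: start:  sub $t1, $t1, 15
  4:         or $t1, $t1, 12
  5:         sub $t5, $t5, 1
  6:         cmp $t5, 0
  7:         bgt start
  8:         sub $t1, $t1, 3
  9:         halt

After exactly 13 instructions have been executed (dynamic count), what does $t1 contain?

-33

li $t1, 8 → $t1=8
li $t5, 7 → $t5=7
sub $t1, $t1, 15 → $t1=8-15=-7
or $t1, $t1, 12 → $t1=(-7)|12=-3
sub $t5, $t5, 1 → $t5=7-1=6
cmp $t5, 0  (cmp 6,0)
bgt start: taken
sub $t1, $t1, 15 → $t1=(-3)-15=-18
or $t1, $t1, 12 → $t1=(-18)|12=-18
sub $t5, $t5, 1 → $t5=6-1=5
cmp $t5, 0  (cmp 5,0)
bgt start: taken
sub $t1, $t1, 15 → $t1=(-18)-15=-33
After step 13: $t1 = -33.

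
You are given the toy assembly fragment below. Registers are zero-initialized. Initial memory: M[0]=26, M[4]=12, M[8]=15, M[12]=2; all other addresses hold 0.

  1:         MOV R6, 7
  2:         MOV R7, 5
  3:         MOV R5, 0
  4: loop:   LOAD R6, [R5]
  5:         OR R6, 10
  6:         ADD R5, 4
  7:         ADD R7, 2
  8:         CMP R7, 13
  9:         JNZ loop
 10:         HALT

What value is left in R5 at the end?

MOV R6, 7 → R6=7
MOV R7, 5 → R7=5
MOV R5, 0 → R5=0
LOAD R6, [R5] → R6=M[0]=26
OR R6, 10 → R6=26|10=26
ADD R5, 4 → R5=0+4=4
ADD R7, 2 → R7=5+2=7
CMP R7, 13  (cmp 7,13)
JNZ loop: taken
LOAD R6, [R5] → R6=M[4]=12
OR R6, 10 → R6=12|10=14
ADD R5, 4 → R5=4+4=8
ADD R7, 2 → R7=7+2=9
CMP R7, 13  (cmp 9,13)
JNZ loop: taken
LOAD R6, [R5] → R6=M[8]=15
OR R6, 10 → R6=15|10=15
ADD R5, 4 → R5=8+4=12
ADD R7, 2 → R7=9+2=11
CMP R7, 13  (cmp 11,13)
JNZ loop: taken
LOAD R6, [R5] → R6=M[12]=2
OR R6, 10 → R6=2|10=10
ADD R5, 4 → R5=12+4=16
ADD R7, 2 → R7=11+2=13
CMP R7, 13  (cmp 13,13)
JNZ loop: not taken
halt.

16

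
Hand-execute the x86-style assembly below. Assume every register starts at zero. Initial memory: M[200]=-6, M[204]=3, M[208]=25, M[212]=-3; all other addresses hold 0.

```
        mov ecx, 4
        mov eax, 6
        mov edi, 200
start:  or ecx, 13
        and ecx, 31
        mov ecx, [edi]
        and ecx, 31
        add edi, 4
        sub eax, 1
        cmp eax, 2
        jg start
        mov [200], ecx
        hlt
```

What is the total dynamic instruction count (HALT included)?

37

mov ecx, 4 → ecx=4
mov eax, 6 → eax=6
mov edi, 200 → edi=200
or ecx, 13 → ecx=4|13=13
and ecx, 31 → ecx=13&31=13
mov ecx, [edi] → ecx=M[200]=-6
and ecx, 31 → ecx=(-6)&31=26
add edi, 4 → edi=200+4=204
sub eax, 1 → eax=6-1=5
cmp eax, 2  (cmp 5,2)
jg start: taken
or ecx, 13 → ecx=26|13=31
and ecx, 31 → ecx=31&31=31
mov ecx, [edi] → ecx=M[204]=3
and ecx, 31 → ecx=3&31=3
add edi, 4 → edi=204+4=208
sub eax, 1 → eax=5-1=4
cmp eax, 2  (cmp 4,2)
jg start: taken
or ecx, 13 → ecx=3|13=15
and ecx, 31 → ecx=15&31=15
mov ecx, [edi] → ecx=M[208]=25
and ecx, 31 → ecx=25&31=25
add edi, 4 → edi=208+4=212
sub eax, 1 → eax=4-1=3
cmp eax, 2  (cmp 3,2)
jg start: taken
or ecx, 13 → ecx=25|13=29
and ecx, 31 → ecx=29&31=29
mov ecx, [edi] → ecx=M[212]=-3
and ecx, 31 → ecx=(-3)&31=29
add edi, 4 → edi=212+4=216
sub eax, 1 → eax=3-1=2
cmp eax, 2  (cmp 2,2)
jg start: not taken
mov [200], ecx → M[200]=29
halt.
Total executed instructions: 37.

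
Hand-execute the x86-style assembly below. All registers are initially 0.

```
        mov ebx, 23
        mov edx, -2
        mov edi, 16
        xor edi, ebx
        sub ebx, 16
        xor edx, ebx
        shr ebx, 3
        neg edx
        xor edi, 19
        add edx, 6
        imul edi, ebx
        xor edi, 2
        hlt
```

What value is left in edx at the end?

13

ebx=23
edx=-2
edi=16
edi=16^23=7
ebx=23-16=7
edx=(-2)^7=-7
ebx=7>>3=0
edx=-(-7)=7
edi=7^19=20
edx=7+6=13
edi=20*0=0
edi=0^2=2
halt.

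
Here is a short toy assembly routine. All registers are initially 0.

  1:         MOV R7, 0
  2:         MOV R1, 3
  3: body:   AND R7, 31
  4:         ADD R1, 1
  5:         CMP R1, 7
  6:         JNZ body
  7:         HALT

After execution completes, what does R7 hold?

after MOV R7, 0: R7=0
after MOV R1, 3: R1=3
after AND R7, 31: R7=0&31=0
after ADD R1, 1: R1=3+1=4
CMP R1, 7  (cmp 4,7)
JNZ body: taken
after AND R7, 31: R7=0&31=0
after ADD R1, 1: R1=4+1=5
CMP R1, 7  (cmp 5,7)
JNZ body: taken
after AND R7, 31: R7=0&31=0
after ADD R1, 1: R1=5+1=6
CMP R1, 7  (cmp 6,7)
JNZ body: taken
after AND R7, 31: R7=0&31=0
after ADD R1, 1: R1=6+1=7
CMP R1, 7  (cmp 7,7)
JNZ body: not taken
halt.

0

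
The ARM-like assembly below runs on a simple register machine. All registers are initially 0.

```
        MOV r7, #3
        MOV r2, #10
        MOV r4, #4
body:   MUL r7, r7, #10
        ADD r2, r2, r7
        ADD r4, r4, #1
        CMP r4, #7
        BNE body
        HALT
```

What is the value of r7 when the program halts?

r7=3
r2=10
r4=4
r7=3*10=30
r2=10+30=40
r4=4+1=5
CMP r4, #7  (cmp 5,7)
BNE body: taken
r7=30*10=300
r2=40+300=340
r4=5+1=6
CMP r4, #7  (cmp 6,7)
BNE body: taken
r7=300*10=3000
r2=340+3000=3340
r4=6+1=7
CMP r4, #7  (cmp 7,7)
BNE body: not taken
halt.

3000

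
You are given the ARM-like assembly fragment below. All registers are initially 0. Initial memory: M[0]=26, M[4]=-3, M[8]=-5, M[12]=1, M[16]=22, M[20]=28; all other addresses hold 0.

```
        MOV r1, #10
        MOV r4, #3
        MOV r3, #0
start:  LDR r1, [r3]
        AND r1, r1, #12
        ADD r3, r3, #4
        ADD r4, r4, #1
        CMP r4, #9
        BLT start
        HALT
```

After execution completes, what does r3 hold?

after MOV r1, #10: r1=10
after MOV r4, #3: r4=3
after MOV r3, #0: r3=0
after LDR r1, [r3]: r1=M[0]=26
after AND r1, r1, #12: r1=26&12=8
after ADD r3, r3, #4: r3=0+4=4
after ADD r4, r4, #1: r4=3+1=4
CMP r4, #9  (cmp 4,9)
BLT start: taken
after LDR r1, [r3]: r1=M[4]=-3
after AND r1, r1, #12: r1=(-3)&12=12
after ADD r3, r3, #4: r3=4+4=8
after ADD r4, r4, #1: r4=4+1=5
CMP r4, #9  (cmp 5,9)
BLT start: taken
after LDR r1, [r3]: r1=M[8]=-5
after AND r1, r1, #12: r1=(-5)&12=8
after ADD r3, r3, #4: r3=8+4=12
after ADD r4, r4, #1: r4=5+1=6
CMP r4, #9  (cmp 6,9)
BLT start: taken
after LDR r1, [r3]: r1=M[12]=1
after AND r1, r1, #12: r1=1&12=0
after ADD r3, r3, #4: r3=12+4=16
after ADD r4, r4, #1: r4=6+1=7
CMP r4, #9  (cmp 7,9)
BLT start: taken
after LDR r1, [r3]: r1=M[16]=22
after AND r1, r1, #12: r1=22&12=4
after ADD r3, r3, #4: r3=16+4=20
after ADD r4, r4, #1: r4=7+1=8
CMP r4, #9  (cmp 8,9)
BLT start: taken
after LDR r1, [r3]: r1=M[20]=28
after AND r1, r1, #12: r1=28&12=12
after ADD r3, r3, #4: r3=20+4=24
after ADD r4, r4, #1: r4=8+1=9
CMP r4, #9  (cmp 9,9)
BLT start: not taken
halt.

24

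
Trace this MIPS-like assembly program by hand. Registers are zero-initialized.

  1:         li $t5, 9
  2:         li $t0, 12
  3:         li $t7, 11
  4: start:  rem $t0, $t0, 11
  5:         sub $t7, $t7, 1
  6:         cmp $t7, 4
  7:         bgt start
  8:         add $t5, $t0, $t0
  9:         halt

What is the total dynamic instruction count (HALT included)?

33

after li $t5, 9: $t5=9
after li $t0, 12: $t0=12
after li $t7, 11: $t7=11
after rem $t0, $t0, 11: $t0=12%11=1
after sub $t7, $t7, 1: $t7=11-1=10
cmp $t7, 4  (cmp 10,4)
bgt start: taken
after rem $t0, $t0, 11: $t0=1%11=1
after sub $t7, $t7, 1: $t7=10-1=9
cmp $t7, 4  (cmp 9,4)
bgt start: taken
after rem $t0, $t0, 11: $t0=1%11=1
after sub $t7, $t7, 1: $t7=9-1=8
cmp $t7, 4  (cmp 8,4)
bgt start: taken
after rem $t0, $t0, 11: $t0=1%11=1
after sub $t7, $t7, 1: $t7=8-1=7
cmp $t7, 4  (cmp 7,4)
bgt start: taken
after rem $t0, $t0, 11: $t0=1%11=1
after sub $t7, $t7, 1: $t7=7-1=6
cmp $t7, 4  (cmp 6,4)
bgt start: taken
after rem $t0, $t0, 11: $t0=1%11=1
after sub $t7, $t7, 1: $t7=6-1=5
cmp $t7, 4  (cmp 5,4)
bgt start: taken
after rem $t0, $t0, 11: $t0=1%11=1
after sub $t7, $t7, 1: $t7=5-1=4
cmp $t7, 4  (cmp 4,4)
bgt start: not taken
after add $t5, $t0, $t0: $t5=1+1=2
halt.
Total executed instructions: 33.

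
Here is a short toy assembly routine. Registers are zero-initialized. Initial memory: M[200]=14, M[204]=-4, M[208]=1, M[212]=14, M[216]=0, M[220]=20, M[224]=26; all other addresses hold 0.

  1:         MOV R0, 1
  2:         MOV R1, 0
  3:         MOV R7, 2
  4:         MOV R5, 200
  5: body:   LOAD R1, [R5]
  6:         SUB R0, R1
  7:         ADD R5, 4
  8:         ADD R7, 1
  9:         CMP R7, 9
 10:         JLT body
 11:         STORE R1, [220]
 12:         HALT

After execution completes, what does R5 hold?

R0=1
R1=0
R7=2
R5=200
R1=M[200]=14
R0=1-14=-13
R5=200+4=204
R7=2+1=3
CMP R7, 9  (cmp 3,9)
JLT body: taken
R1=M[204]=-4
R0=(-13)-(-4)=-9
R5=204+4=208
R7=3+1=4
CMP R7, 9  (cmp 4,9)
JLT body: taken
R1=M[208]=1
R0=(-9)-1=-10
R5=208+4=212
R7=4+1=5
CMP R7, 9  (cmp 5,9)
JLT body: taken
R1=M[212]=14
R0=(-10)-14=-24
R5=212+4=216
R7=5+1=6
CMP R7, 9  (cmp 6,9)
JLT body: taken
R1=M[216]=0
R0=(-24)-0=-24
R5=216+4=220
R7=6+1=7
CMP R7, 9  (cmp 7,9)
JLT body: taken
R1=M[220]=20
R0=(-24)-20=-44
R5=220+4=224
R7=7+1=8
CMP R7, 9  (cmp 8,9)
JLT body: taken
R1=M[224]=26
R0=(-44)-26=-70
R5=224+4=228
R7=8+1=9
CMP R7, 9  (cmp 9,9)
JLT body: not taken
STORE R1, [220] → M[220]=26
halt.

228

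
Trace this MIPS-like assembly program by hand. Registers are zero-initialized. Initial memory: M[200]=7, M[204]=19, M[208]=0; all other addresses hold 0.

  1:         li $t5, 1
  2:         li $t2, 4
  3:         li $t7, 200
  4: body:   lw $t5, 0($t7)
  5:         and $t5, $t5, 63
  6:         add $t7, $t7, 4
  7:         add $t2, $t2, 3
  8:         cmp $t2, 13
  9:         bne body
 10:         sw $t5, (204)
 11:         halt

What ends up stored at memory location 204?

0

after li $t5, 1: $t5=1
after li $t2, 4: $t2=4
after li $t7, 200: $t7=200
after lw $t5, 0($t7): $t5=M[200]=7
after and $t5, $t5, 63: $t5=7&63=7
after add $t7, $t7, 4: $t7=200+4=204
after add $t2, $t2, 3: $t2=4+3=7
cmp $t2, 13  (cmp 7,13)
bne body: taken
after lw $t5, 0($t7): $t5=M[204]=19
after and $t5, $t5, 63: $t5=19&63=19
after add $t7, $t7, 4: $t7=204+4=208
after add $t2, $t2, 3: $t2=7+3=10
cmp $t2, 13  (cmp 10,13)
bne body: taken
after lw $t5, 0($t7): $t5=M[208]=0
after and $t5, $t5, 63: $t5=0&63=0
after add $t7, $t7, 4: $t7=208+4=212
after add $t2, $t2, 3: $t2=10+3=13
cmp $t2, 13  (cmp 13,13)
bne body: not taken
sw $t5, (204) → M[204]=0
halt.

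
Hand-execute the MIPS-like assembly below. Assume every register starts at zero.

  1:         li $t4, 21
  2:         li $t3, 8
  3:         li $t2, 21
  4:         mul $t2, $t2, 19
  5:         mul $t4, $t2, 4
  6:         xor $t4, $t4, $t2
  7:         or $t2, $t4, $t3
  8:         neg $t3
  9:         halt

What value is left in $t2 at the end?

after li $t4, 21: $t4=21
after li $t3, 8: $t3=8
after li $t2, 21: $t2=21
after mul $t2, $t2, 19: $t2=21*19=399
after mul $t4, $t2, 4: $t4=399*4=1596
after xor $t4, $t4, $t2: $t4=1596^399=1971
after or $t2, $t4, $t3: $t2=1971|8=1979
after neg $t3: $t3=-(8)=-8
halt.

1979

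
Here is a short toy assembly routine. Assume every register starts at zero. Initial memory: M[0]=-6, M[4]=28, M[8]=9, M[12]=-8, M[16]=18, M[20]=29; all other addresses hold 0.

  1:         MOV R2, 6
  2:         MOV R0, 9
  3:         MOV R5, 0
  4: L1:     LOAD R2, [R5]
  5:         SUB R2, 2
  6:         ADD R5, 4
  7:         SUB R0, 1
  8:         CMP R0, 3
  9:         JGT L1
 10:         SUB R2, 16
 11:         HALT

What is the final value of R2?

MOV R2, 6 → R2=6
MOV R0, 9 → R0=9
MOV R5, 0 → R5=0
LOAD R2, [R5] → R2=M[0]=-6
SUB R2, 2 → R2=(-6)-2=-8
ADD R5, 4 → R5=0+4=4
SUB R0, 1 → R0=9-1=8
CMP R0, 3  (cmp 8,3)
JGT L1: taken
LOAD R2, [R5] → R2=M[4]=28
SUB R2, 2 → R2=28-2=26
ADD R5, 4 → R5=4+4=8
SUB R0, 1 → R0=8-1=7
CMP R0, 3  (cmp 7,3)
JGT L1: taken
LOAD R2, [R5] → R2=M[8]=9
SUB R2, 2 → R2=9-2=7
ADD R5, 4 → R5=8+4=12
SUB R0, 1 → R0=7-1=6
CMP R0, 3  (cmp 6,3)
JGT L1: taken
LOAD R2, [R5] → R2=M[12]=-8
SUB R2, 2 → R2=(-8)-2=-10
ADD R5, 4 → R5=12+4=16
SUB R0, 1 → R0=6-1=5
CMP R0, 3  (cmp 5,3)
JGT L1: taken
LOAD R2, [R5] → R2=M[16]=18
SUB R2, 2 → R2=18-2=16
ADD R5, 4 → R5=16+4=20
SUB R0, 1 → R0=5-1=4
CMP R0, 3  (cmp 4,3)
JGT L1: taken
LOAD R2, [R5] → R2=M[20]=29
SUB R2, 2 → R2=29-2=27
ADD R5, 4 → R5=20+4=24
SUB R0, 1 → R0=4-1=3
CMP R0, 3  (cmp 3,3)
JGT L1: not taken
SUB R2, 16 → R2=27-16=11
halt.

11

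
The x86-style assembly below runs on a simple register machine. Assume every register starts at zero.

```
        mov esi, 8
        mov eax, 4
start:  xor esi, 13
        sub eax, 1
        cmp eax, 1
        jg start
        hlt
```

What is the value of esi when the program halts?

5

esi=8
eax=4
esi=8^13=5
eax=4-1=3
cmp eax, 1  (cmp 3,1)
jg start: taken
esi=5^13=8
eax=3-1=2
cmp eax, 1  (cmp 2,1)
jg start: taken
esi=8^13=5
eax=2-1=1
cmp eax, 1  (cmp 1,1)
jg start: not taken
halt.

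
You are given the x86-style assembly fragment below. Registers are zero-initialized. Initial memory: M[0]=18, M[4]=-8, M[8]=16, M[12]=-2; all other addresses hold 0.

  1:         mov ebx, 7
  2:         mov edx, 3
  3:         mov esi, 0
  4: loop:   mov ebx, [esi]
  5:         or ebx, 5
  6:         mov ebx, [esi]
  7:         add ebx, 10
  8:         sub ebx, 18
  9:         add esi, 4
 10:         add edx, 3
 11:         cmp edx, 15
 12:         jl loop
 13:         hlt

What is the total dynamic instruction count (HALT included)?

ebx=7
edx=3
esi=0
ebx=M[0]=18
ebx=18|5=23
ebx=M[0]=18
ebx=18+10=28
ebx=28-18=10
esi=0+4=4
edx=3+3=6
cmp edx, 15  (cmp 6,15)
jl loop: taken
ebx=M[4]=-8
ebx=(-8)|5=-3
ebx=M[4]=-8
ebx=(-8)+10=2
ebx=2-18=-16
esi=4+4=8
edx=6+3=9
cmp edx, 15  (cmp 9,15)
jl loop: taken
ebx=M[8]=16
ebx=16|5=21
ebx=M[8]=16
ebx=16+10=26
ebx=26-18=8
esi=8+4=12
edx=9+3=12
cmp edx, 15  (cmp 12,15)
jl loop: taken
ebx=M[12]=-2
ebx=(-2)|5=-1
ebx=M[12]=-2
ebx=(-2)+10=8
ebx=8-18=-10
esi=12+4=16
edx=12+3=15
cmp edx, 15  (cmp 15,15)
jl loop: not taken
halt.
Total executed instructions: 40.

40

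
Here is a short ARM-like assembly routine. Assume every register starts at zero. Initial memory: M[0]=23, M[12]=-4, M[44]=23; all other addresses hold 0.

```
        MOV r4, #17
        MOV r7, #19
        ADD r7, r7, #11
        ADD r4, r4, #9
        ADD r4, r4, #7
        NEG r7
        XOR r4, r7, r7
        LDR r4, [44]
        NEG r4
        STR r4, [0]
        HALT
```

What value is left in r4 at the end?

after MOV r4, #17: r4=17
after MOV r7, #19: r7=19
after ADD r7, r7, #11: r7=19+11=30
after ADD r4, r4, #9: r4=17+9=26
after ADD r4, r4, #7: r4=26+7=33
after NEG r7: r7=-(30)=-30
after XOR r4, r7, r7: r4=(-30)^(-30)=0
after LDR r4, [44]: r4=M[44]=23
after NEG r4: r4=-(23)=-23
STR r4, [0] → M[0]=-23
halt.

-23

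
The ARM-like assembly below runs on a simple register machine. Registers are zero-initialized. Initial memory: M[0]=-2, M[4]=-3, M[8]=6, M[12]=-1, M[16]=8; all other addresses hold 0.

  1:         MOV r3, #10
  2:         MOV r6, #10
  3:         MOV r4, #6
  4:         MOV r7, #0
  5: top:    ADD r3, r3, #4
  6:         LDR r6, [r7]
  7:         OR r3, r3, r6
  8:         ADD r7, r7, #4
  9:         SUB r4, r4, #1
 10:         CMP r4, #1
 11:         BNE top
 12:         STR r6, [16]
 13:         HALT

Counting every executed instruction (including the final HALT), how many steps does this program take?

MOV r3, #10 → r3=10
MOV r6, #10 → r6=10
MOV r4, #6 → r4=6
MOV r7, #0 → r7=0
ADD r3, r3, #4 → r3=10+4=14
LDR r6, [r7] → r6=M[0]=-2
OR r3, r3, r6 → r3=14|(-2)=-2
ADD r7, r7, #4 → r7=0+4=4
SUB r4, r4, #1 → r4=6-1=5
CMP r4, #1  (cmp 5,1)
BNE top: taken
ADD r3, r3, #4 → r3=(-2)+4=2
LDR r6, [r7] → r6=M[4]=-3
OR r3, r3, r6 → r3=2|(-3)=-1
ADD r7, r7, #4 → r7=4+4=8
SUB r4, r4, #1 → r4=5-1=4
CMP r4, #1  (cmp 4,1)
BNE top: taken
ADD r3, r3, #4 → r3=(-1)+4=3
LDR r6, [r7] → r6=M[8]=6
OR r3, r3, r6 → r3=3|6=7
ADD r7, r7, #4 → r7=8+4=12
SUB r4, r4, #1 → r4=4-1=3
CMP r4, #1  (cmp 3,1)
BNE top: taken
ADD r3, r3, #4 → r3=7+4=11
LDR r6, [r7] → r6=M[12]=-1
OR r3, r3, r6 → r3=11|(-1)=-1
ADD r7, r7, #4 → r7=12+4=16
SUB r4, r4, #1 → r4=3-1=2
CMP r4, #1  (cmp 2,1)
BNE top: taken
ADD r3, r3, #4 → r3=(-1)+4=3
LDR r6, [r7] → r6=M[16]=8
OR r3, r3, r6 → r3=3|8=11
ADD r7, r7, #4 → r7=16+4=20
SUB r4, r4, #1 → r4=2-1=1
CMP r4, #1  (cmp 1,1)
BNE top: not taken
STR r6, [16] → M[16]=8
halt.
Total executed instructions: 41.

41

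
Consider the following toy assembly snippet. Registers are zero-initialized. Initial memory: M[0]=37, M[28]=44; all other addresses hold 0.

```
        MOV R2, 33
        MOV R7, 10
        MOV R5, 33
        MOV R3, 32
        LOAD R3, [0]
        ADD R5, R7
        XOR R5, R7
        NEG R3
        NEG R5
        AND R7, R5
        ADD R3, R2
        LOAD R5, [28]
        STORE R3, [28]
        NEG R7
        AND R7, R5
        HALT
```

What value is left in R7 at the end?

36

after MOV R2, 33: R2=33
after MOV R7, 10: R7=10
after MOV R5, 33: R5=33
after MOV R3, 32: R3=32
after LOAD R3, [0]: R3=M[0]=37
after ADD R5, R7: R5=33+10=43
after XOR R5, R7: R5=43^10=33
after NEG R3: R3=-(37)=-37
after NEG R5: R5=-(33)=-33
after AND R7, R5: R7=10&(-33)=10
after ADD R3, R2: R3=(-37)+33=-4
after LOAD R5, [28]: R5=M[28]=44
STORE R3, [28] → M[28]=-4
after NEG R7: R7=-(10)=-10
after AND R7, R5: R7=(-10)&44=36
halt.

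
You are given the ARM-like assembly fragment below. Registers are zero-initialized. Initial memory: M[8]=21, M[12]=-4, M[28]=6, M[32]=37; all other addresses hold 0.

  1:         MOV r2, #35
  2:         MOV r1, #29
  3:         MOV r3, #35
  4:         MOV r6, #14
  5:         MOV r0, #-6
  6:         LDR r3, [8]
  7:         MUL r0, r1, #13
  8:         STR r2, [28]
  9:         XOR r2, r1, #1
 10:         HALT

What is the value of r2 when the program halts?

after MOV r2, #35: r2=35
after MOV r1, #29: r1=29
after MOV r3, #35: r3=35
after MOV r6, #14: r6=14
after MOV r0, #-6: r0=-6
after LDR r3, [8]: r3=M[8]=21
after MUL r0, r1, #13: r0=29*13=377
STR r2, [28] → M[28]=35
after XOR r2, r1, #1: r2=29^1=28
halt.

28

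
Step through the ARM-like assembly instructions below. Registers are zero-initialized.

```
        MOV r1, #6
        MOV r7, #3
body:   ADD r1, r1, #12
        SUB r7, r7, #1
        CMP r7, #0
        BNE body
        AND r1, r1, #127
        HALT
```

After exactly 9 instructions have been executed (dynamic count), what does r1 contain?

MOV r1, #6 → r1=6
MOV r7, #3 → r7=3
ADD r1, r1, #12 → r1=6+12=18
SUB r7, r7, #1 → r7=3-1=2
CMP r7, #0  (cmp 2,0)
BNE body: taken
ADD r1, r1, #12 → r1=18+12=30
SUB r7, r7, #1 → r7=2-1=1
CMP r7, #0  (cmp 1,0)
After step 9: r1 = 30.

30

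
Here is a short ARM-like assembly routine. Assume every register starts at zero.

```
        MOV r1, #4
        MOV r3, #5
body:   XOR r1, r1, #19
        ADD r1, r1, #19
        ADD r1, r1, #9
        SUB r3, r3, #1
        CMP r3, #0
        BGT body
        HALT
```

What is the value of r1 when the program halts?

131

MOV r1, #4 → r1=4
MOV r3, #5 → r3=5
XOR r1, r1, #19 → r1=4^19=23
ADD r1, r1, #19 → r1=23+19=42
ADD r1, r1, #9 → r1=42+9=51
SUB r3, r3, #1 → r3=5-1=4
CMP r3, #0  (cmp 4,0)
BGT body: taken
XOR r1, r1, #19 → r1=51^19=32
ADD r1, r1, #19 → r1=32+19=51
ADD r1, r1, #9 → r1=51+9=60
SUB r3, r3, #1 → r3=4-1=3
CMP r3, #0  (cmp 3,0)
BGT body: taken
XOR r1, r1, #19 → r1=60^19=47
ADD r1, r1, #19 → r1=47+19=66
ADD r1, r1, #9 → r1=66+9=75
SUB r3, r3, #1 → r3=3-1=2
CMP r3, #0  (cmp 2,0)
BGT body: taken
XOR r1, r1, #19 → r1=75^19=88
ADD r1, r1, #19 → r1=88+19=107
ADD r1, r1, #9 → r1=107+9=116
SUB r3, r3, #1 → r3=2-1=1
CMP r3, #0  (cmp 1,0)
BGT body: taken
XOR r1, r1, #19 → r1=116^19=103
ADD r1, r1, #19 → r1=103+19=122
ADD r1, r1, #9 → r1=122+9=131
SUB r3, r3, #1 → r3=1-1=0
CMP r3, #0  (cmp 0,0)
BGT body: not taken
halt.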